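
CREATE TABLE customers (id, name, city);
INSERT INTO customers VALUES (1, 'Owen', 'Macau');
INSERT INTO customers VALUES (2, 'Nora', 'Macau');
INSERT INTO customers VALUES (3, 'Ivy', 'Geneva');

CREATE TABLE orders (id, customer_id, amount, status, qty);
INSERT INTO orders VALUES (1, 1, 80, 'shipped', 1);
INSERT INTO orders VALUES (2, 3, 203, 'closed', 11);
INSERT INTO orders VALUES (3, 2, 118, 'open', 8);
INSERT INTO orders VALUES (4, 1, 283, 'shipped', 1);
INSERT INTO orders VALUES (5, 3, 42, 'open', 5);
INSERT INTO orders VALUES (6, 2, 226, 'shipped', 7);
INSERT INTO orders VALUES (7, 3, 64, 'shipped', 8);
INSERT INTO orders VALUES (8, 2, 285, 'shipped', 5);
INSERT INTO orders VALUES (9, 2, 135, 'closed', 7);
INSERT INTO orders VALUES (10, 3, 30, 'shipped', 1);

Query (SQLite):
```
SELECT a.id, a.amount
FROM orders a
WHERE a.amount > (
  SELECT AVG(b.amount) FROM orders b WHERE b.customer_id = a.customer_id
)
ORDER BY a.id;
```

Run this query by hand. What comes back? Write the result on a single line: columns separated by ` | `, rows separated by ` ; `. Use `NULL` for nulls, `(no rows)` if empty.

For each orders row a, compute AVG(amount) over rows sharing a.customer_id.
Keep row a if a.amount > that per-group AVG.
  customer_id=1: AVG(amount) = 181.5
  customer_id=2: AVG(amount) = 191.0
  customer_id=3: AVG(amount) = 84.75

2 | 203 ; 4 | 283 ; 6 | 226 ; 8 | 285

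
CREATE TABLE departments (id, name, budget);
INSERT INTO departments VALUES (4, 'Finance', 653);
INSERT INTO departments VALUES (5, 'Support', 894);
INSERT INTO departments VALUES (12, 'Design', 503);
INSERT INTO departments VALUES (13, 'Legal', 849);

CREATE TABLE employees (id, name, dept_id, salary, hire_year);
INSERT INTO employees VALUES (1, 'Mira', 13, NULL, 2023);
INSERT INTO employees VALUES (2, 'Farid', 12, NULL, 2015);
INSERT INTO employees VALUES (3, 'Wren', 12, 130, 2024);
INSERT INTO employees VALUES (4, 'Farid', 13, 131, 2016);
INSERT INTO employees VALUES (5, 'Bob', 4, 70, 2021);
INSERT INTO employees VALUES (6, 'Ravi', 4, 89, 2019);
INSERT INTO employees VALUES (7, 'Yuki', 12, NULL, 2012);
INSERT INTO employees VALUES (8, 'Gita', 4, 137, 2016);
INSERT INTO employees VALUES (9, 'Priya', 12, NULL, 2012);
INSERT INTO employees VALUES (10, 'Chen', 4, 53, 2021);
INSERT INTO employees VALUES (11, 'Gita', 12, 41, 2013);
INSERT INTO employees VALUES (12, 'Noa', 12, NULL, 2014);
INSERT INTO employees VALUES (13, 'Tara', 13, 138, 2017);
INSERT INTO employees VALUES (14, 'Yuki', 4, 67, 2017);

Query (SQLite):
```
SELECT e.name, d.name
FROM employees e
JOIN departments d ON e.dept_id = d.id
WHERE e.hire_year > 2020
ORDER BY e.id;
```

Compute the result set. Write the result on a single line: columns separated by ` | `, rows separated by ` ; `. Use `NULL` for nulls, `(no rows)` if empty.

Each employees row matches the departments row where dept_id = departments.id.
Then keep rows with e.hire_year > 2020.

Mira | Legal ; Wren | Design ; Bob | Finance ; Chen | Finance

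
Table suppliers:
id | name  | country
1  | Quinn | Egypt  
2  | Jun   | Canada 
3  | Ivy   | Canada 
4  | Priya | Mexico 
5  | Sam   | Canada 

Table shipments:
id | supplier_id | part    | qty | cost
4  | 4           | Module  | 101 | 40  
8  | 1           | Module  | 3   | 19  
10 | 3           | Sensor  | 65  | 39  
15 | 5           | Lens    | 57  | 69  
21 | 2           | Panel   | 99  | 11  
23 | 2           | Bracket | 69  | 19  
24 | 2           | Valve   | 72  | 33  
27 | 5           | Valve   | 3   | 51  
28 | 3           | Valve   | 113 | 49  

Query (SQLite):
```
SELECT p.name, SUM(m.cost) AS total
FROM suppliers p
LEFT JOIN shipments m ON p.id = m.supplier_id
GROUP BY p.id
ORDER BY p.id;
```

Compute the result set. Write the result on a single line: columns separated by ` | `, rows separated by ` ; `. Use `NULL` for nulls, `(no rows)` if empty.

Quinn | 19 ; Jun | 63 ; Ivy | 88 ; Priya | 40 ; Sam | 120

LEFT JOIN keeps every suppliers row; unmatched ones get NULL for shipments columns.
Group by suppliers.id and compute SUM(m.cost). SUM over an all-NULL group is NULL.
  1: ids {8} → SUM(m.cost)=19
  2: ids {21, 23, 24} → SUM(m.cost)=63
  3: ids {10, 28} → SUM(m.cost)=88
  4: ids {4} → SUM(m.cost)=40
  5: ids {15, 27} → SUM(m.cost)=120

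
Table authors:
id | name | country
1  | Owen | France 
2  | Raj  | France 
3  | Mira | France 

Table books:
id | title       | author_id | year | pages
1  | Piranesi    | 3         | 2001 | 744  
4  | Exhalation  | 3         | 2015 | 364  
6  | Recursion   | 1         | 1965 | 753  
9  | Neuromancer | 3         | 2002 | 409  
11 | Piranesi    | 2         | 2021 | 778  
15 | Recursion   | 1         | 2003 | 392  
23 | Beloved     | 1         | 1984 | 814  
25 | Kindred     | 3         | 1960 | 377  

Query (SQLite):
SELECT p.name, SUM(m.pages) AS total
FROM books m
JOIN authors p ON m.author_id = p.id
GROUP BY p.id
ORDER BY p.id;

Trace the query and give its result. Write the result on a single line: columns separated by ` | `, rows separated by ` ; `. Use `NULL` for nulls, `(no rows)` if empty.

Owen | 1959 ; Raj | 778 ; Mira | 1894

Join each books row to its authors via author_id.
Group joined rows by authors.id; compute SUM(m.pages) per group.
  1: ids {6, 15, 23} → SUM(m.pages)=1959
  2: ids {11} → SUM(m.pages)=778
  3: ids {1, 4, 9, 25} → SUM(m.pages)=1894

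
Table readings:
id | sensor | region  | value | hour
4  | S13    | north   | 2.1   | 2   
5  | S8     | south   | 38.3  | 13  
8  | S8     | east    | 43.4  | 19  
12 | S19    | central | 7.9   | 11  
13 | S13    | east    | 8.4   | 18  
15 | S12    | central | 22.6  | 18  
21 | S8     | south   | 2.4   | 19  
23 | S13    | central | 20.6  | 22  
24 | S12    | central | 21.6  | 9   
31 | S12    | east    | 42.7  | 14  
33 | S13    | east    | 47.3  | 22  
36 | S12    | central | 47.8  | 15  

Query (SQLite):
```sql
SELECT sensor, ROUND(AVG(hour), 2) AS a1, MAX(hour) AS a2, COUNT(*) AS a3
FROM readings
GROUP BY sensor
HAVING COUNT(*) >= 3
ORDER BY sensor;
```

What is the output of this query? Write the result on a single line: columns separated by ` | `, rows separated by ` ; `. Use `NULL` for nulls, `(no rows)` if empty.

Group readings by sensor.
Per group compute: ROUND(AVG(hour), 2), MAX(hour), COUNT(*).
HAVING: drop groups with fewer than 3 rows.
  S12: ids {15, 24, 31, 36} → ROUND(AVG(hour), 2)=14, MAX(hour)=18, COUNT(*)=4
  S13: ids {4, 13, 23, 33} → ROUND(AVG(hour), 2)=16, MAX(hour)=22, COUNT(*)=4
  S19: ids {12} → ROUND(AVG(hour), 2)=11, MAX(hour)=11, COUNT(*)=1
  S8: ids {5, 8, 21} → ROUND(AVG(hour), 2)=17, MAX(hour)=19, COUNT(*)=3

S12 | 14 | 18 | 4 ; S13 | 16 | 22 | 4 ; S8 | 17 | 19 | 3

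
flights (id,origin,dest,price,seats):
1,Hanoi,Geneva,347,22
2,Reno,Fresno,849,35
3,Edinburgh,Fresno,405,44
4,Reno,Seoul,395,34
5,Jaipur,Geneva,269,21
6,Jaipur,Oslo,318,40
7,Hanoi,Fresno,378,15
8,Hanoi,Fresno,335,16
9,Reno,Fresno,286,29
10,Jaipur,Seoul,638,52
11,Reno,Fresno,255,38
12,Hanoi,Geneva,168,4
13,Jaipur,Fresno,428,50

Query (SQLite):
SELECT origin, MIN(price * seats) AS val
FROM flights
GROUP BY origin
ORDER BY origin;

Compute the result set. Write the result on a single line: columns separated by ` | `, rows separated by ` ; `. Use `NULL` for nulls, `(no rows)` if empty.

For each row compute price * seats.
Group by origin; take MIN of the expression per group.
  Edinburgh: ids {3} → MIN(price * seats)=17820
  Hanoi: ids {1, 7, 8, 12} → MIN(price * seats)=672
  Jaipur: ids {5, 6, 10, 13} → MIN(price * seats)=5649
  Reno: ids {2, 4, 9, 11} → MIN(price * seats)=8294

Edinburgh | 17820 ; Hanoi | 672 ; Jaipur | 5649 ; Reno | 8294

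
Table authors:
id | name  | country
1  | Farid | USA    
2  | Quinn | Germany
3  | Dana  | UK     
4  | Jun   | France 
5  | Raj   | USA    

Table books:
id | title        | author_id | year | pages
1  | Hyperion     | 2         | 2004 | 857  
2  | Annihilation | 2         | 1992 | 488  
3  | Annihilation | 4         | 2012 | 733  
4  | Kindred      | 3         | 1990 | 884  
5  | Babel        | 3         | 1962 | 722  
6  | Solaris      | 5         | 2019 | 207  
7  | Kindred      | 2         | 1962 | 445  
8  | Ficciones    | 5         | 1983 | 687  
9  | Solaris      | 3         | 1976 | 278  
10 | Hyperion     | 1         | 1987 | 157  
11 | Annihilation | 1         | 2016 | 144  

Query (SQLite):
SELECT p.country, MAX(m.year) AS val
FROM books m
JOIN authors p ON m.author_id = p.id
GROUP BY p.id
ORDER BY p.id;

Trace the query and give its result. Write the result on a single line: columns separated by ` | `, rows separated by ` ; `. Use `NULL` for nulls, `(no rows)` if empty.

USA | 2016 ; Germany | 2004 ; UK | 1990 ; France | 2012 ; USA | 2019

Join each books row to its authors via author_id.
Group joined rows by authors.id; compute MAX(m.year) per group.
  1: ids {10, 11} → MAX(m.year)=2016
  2: ids {1, 2, 7} → MAX(m.year)=2004
  3: ids {4, 5, 9} → MAX(m.year)=1990
  4: ids {3} → MAX(m.year)=2012
  5: ids {6, 8} → MAX(m.year)=2019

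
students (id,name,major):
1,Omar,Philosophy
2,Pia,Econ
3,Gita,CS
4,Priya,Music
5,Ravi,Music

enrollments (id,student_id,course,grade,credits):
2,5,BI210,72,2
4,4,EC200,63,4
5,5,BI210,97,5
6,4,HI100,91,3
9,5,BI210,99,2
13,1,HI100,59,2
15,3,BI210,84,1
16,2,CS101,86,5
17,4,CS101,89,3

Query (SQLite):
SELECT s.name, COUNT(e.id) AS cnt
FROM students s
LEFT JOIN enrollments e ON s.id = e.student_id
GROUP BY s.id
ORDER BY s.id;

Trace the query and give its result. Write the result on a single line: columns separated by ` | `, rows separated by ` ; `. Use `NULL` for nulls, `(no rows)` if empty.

Omar | 1 ; Pia | 1 ; Gita | 1 ; Priya | 3 ; Ravi | 3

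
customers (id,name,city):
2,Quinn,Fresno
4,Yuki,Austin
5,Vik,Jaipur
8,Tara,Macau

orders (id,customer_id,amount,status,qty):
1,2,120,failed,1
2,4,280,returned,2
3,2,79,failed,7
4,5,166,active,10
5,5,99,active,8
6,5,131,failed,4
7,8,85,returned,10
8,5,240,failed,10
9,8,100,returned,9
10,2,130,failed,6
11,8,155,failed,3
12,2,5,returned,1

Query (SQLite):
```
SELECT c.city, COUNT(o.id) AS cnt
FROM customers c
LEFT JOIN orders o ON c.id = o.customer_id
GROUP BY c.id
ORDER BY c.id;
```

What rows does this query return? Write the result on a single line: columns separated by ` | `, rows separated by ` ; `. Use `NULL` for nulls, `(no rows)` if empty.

Fresno | 4 ; Austin | 1 ; Jaipur | 4 ; Macau | 3

LEFT JOIN keeps every customers row; unmatched ones get NULL for orders columns.
Group by customers.id and compute COUNT(o.id). COUNT(col) of an all-NULL group is 0.
  2: ids {1, 3, 10, 12} → COUNT(o.id)=4
  4: ids {2} → COUNT(o.id)=1
  5: ids {4, 5, 6, 8} → COUNT(o.id)=4
  8: ids {7, 9, 11} → COUNT(o.id)=3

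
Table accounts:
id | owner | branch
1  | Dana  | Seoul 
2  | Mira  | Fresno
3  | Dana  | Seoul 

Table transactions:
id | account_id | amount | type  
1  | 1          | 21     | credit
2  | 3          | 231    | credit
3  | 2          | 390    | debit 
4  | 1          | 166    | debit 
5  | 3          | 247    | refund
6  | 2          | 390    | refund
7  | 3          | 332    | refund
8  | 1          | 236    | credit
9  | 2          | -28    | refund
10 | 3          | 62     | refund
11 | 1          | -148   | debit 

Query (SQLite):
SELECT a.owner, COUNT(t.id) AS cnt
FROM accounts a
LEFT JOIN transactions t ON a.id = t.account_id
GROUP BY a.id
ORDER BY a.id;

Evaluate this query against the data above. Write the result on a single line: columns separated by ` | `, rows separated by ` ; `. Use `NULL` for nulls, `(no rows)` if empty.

Dana | 4 ; Mira | 3 ; Dana | 4

LEFT JOIN keeps every accounts row; unmatched ones get NULL for transactions columns.
Group by accounts.id and compute COUNT(t.id). COUNT(col) of an all-NULL group is 0.
  1: ids {1, 4, 8, 11} → COUNT(t.id)=4
  2: ids {3, 6, 9} → COUNT(t.id)=3
  3: ids {2, 5, 7, 10} → COUNT(t.id)=4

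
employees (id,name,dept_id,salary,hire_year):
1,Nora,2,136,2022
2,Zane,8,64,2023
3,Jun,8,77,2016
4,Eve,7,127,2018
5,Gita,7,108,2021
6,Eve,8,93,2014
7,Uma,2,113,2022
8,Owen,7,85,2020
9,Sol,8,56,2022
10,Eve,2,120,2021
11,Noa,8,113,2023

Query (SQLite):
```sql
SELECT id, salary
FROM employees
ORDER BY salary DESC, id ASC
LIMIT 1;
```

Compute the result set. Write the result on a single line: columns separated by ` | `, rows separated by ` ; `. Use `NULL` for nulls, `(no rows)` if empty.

Sort by salary desc, tiebreak id asc: (136, id=1), (127, id=4), (120, id=10), (113, id=7) …. Take first 1.

1 | 136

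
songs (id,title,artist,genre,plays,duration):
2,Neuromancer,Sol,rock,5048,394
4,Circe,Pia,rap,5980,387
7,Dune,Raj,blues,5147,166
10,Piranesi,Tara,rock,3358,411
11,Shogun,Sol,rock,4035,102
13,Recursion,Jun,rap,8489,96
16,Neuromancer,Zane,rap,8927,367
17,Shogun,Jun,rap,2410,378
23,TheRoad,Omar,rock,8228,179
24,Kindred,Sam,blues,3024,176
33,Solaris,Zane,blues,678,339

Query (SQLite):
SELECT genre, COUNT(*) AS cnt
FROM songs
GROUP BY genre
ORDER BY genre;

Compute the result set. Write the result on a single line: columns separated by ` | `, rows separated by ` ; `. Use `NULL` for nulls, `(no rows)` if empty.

blues | 3 ; rap | 4 ; rock | 4

Partition songs by genre; compute COUNT(*) within each group.
  blues: ids {7, 24, 33} → COUNT(*)=3
  rap: ids {4, 13, 16, 17} → COUNT(*)=4
  rock: ids {2, 10, 11, 23} → COUNT(*)=4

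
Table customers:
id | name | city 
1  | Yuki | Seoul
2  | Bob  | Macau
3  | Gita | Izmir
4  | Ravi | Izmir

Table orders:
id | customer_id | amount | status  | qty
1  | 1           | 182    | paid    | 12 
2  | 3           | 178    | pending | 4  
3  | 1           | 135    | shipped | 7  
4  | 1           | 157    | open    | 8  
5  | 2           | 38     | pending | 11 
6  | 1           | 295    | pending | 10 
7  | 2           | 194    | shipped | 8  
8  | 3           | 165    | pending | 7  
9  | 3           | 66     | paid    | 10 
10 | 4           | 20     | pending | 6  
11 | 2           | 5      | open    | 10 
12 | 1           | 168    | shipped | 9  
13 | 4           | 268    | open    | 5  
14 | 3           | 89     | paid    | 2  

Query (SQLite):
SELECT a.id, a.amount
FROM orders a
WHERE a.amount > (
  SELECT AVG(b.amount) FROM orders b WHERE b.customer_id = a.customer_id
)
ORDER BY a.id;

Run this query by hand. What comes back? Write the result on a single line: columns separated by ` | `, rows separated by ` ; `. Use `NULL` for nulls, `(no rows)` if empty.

2 | 178 ; 6 | 295 ; 7 | 194 ; 8 | 165 ; 13 | 268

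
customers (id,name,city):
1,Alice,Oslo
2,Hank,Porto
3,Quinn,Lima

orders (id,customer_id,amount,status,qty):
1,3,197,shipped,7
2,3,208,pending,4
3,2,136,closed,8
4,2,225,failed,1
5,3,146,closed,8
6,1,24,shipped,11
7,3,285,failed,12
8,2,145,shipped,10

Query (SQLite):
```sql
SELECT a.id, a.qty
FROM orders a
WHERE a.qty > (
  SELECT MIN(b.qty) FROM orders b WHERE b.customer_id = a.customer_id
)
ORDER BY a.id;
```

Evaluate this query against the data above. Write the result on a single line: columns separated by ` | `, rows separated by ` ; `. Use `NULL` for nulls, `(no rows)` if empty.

1 | 7 ; 3 | 8 ; 5 | 8 ; 7 | 12 ; 8 | 10

For each orders row a, compute MIN(qty) over rows sharing a.customer_id.
Keep row a if a.qty > that per-group MIN.
  customer_id=1: MIN(qty) = 11
  customer_id=2: MIN(qty) = 1
  customer_id=3: MIN(qty) = 4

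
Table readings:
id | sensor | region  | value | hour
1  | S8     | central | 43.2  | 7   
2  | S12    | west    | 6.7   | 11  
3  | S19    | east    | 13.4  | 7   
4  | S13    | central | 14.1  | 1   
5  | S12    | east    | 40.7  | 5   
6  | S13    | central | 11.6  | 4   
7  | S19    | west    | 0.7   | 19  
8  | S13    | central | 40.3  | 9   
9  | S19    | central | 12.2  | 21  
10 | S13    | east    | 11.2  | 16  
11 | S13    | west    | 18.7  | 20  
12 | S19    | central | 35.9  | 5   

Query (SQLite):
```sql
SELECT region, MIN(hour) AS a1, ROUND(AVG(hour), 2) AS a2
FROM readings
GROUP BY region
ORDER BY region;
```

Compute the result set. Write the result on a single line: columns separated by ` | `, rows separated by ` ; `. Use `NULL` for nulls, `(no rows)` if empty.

Group readings by region.
Per group compute: MIN(hour), ROUND(AVG(hour), 2).
  central: ids {1, 4, 6, 8, 9, 12} → MIN(hour)=1, ROUND(AVG(hour), 2)=7.83
  east: ids {3, 5, 10} → MIN(hour)=5, ROUND(AVG(hour), 2)=9.33
  west: ids {2, 7, 11} → MIN(hour)=11, ROUND(AVG(hour), 2)=16.67

central | 1 | 7.83 ; east | 5 | 9.33 ; west | 11 | 16.67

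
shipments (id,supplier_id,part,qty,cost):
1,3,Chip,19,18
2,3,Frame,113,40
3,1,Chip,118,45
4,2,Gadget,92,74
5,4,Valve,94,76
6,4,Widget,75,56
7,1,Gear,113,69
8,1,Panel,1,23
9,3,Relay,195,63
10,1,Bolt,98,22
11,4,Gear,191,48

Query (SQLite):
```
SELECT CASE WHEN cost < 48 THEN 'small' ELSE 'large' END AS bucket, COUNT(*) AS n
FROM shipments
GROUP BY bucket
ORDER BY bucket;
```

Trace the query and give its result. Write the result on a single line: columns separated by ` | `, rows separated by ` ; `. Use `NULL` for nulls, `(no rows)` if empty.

large | 6 ; small | 5

Bucket rows by cost < 48 → 'small' else 'large'; count each bucket.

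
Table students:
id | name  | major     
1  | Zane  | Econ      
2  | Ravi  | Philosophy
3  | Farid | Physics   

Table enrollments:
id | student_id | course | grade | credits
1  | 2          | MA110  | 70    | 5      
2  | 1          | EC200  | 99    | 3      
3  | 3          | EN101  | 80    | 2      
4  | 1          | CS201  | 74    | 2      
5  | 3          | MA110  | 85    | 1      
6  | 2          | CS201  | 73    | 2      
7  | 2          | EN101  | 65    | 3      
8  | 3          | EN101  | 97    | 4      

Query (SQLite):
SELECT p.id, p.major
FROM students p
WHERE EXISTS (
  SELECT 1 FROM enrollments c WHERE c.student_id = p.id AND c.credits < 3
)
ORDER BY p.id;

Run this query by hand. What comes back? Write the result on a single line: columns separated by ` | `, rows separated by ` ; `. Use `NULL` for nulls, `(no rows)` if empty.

For each students row, check whether any enrollments with matching student_id has credits < 3.
Keep rows where that is true.

1 | Econ ; 2 | Philosophy ; 3 | Physics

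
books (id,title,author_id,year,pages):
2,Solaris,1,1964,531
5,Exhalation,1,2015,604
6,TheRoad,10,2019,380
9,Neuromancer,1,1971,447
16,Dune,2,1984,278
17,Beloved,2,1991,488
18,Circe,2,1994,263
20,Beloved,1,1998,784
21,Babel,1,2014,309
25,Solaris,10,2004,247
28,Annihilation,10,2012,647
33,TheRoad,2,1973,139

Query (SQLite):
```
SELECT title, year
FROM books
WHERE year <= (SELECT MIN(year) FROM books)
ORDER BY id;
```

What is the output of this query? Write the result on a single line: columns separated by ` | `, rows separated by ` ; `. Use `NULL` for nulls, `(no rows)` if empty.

Solaris | 1964

Scalar subquery: MIN(year) over all books rows = 1964.
Keep rows where year <= that value.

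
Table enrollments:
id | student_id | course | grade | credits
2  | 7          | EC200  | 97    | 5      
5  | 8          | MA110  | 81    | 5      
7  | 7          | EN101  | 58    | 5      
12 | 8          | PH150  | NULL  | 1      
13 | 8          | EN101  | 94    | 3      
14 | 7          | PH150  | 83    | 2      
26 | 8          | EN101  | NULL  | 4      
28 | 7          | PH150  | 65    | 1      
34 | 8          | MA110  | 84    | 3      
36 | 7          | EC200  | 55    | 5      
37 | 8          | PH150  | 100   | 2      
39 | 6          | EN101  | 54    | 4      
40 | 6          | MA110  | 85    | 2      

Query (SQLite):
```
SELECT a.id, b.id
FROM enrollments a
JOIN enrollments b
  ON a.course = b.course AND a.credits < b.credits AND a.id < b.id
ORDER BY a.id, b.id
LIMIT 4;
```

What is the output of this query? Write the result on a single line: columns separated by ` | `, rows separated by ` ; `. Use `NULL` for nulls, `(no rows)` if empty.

Pairs (a,b) with same course, a.credits < b.credits, a.id < b.id.
course groups: EC200:{2,36} EN101:{7,13,26,39} MA110:{5,34,40} PH150:{12,14,28,37}
Ordered by (a.id, b.id); first 4.

12 | 14 ; 12 | 37 ; 13 | 26 ; 13 | 39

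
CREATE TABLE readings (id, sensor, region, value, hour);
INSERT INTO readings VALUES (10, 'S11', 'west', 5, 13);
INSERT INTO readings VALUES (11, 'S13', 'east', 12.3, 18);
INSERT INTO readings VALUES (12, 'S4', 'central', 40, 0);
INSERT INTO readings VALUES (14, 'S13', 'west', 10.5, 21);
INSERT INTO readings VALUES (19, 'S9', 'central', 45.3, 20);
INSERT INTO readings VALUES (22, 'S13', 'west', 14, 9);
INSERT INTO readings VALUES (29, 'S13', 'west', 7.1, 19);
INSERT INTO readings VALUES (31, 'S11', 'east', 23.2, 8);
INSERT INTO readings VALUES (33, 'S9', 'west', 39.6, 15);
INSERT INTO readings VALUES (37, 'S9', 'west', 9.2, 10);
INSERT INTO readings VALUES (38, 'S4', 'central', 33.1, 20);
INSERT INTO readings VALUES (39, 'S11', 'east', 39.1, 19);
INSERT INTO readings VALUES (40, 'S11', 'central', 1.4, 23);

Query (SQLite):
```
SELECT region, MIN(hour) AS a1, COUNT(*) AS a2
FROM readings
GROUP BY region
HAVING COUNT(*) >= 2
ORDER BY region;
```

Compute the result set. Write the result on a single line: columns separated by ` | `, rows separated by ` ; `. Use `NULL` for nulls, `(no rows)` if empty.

central | 0 | 4 ; east | 8 | 3 ; west | 9 | 6

Group readings by region.
Per group compute: MIN(hour), COUNT(*).
HAVING: drop groups with fewer than 2 rows.
  central: ids {12, 19, 38, 40} → MIN(hour)=0, COUNT(*)=4
  east: ids {11, 31, 39} → MIN(hour)=8, COUNT(*)=3
  west: ids {10, 14, 22, 29, 33, 37} → MIN(hour)=9, COUNT(*)=6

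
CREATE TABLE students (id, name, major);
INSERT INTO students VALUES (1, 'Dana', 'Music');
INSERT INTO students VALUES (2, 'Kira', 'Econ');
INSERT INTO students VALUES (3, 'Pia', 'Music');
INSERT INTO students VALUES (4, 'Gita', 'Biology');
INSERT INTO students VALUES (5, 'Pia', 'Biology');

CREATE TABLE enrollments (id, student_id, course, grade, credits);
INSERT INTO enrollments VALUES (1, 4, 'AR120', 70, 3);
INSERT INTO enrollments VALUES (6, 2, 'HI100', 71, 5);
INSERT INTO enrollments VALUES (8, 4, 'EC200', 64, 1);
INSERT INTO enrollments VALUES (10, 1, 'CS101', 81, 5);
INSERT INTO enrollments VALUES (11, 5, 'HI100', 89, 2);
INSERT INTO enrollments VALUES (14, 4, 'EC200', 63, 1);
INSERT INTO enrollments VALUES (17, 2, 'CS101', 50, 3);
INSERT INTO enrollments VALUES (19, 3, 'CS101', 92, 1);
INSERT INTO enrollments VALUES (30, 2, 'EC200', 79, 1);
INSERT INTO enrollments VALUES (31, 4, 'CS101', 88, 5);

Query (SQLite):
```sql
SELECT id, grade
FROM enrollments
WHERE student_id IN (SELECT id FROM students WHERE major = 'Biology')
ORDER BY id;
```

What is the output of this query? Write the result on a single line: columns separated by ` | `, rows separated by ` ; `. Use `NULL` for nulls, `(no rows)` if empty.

1 | 70 ; 8 | 64 ; 11 | 89 ; 14 | 63 ; 31 | 88

Inner query: students.id where major = 'Biology'.
Outer: keep enrollments rows whose student_id is in that set.
Inner query → {4, 5}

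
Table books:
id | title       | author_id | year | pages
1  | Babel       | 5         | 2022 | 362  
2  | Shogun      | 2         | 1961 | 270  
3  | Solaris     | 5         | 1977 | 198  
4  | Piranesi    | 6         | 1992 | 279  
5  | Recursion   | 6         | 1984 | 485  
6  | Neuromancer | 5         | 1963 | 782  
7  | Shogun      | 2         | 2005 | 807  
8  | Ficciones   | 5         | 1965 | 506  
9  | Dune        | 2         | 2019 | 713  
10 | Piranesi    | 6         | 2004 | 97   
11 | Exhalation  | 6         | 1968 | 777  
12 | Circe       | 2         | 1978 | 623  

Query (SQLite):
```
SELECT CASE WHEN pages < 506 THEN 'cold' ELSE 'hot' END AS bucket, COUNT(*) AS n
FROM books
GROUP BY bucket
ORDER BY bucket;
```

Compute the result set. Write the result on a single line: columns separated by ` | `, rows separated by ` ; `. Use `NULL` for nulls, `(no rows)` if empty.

Bucket rows by pages < 506 → 'cold' else 'hot'; count each bucket.

cold | 6 ; hot | 6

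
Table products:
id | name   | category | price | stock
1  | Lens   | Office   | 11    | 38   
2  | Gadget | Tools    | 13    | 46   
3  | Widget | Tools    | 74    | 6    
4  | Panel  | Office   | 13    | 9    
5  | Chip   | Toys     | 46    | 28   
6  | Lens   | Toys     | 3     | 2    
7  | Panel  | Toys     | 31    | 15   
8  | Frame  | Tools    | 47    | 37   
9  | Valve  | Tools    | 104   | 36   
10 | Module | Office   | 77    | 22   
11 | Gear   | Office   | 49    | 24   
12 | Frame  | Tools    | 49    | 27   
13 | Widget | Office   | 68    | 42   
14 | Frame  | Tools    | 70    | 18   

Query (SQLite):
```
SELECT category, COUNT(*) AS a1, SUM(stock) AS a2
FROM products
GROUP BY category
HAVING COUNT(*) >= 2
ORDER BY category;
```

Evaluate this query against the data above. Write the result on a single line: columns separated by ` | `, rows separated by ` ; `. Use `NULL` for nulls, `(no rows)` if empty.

Office | 5 | 135 ; Tools | 6 | 170 ; Toys | 3 | 45

Group products by category.
Per group compute: COUNT(*), SUM(stock).
HAVING: drop groups with fewer than 2 rows.
  Office: ids {1, 4, 10, 11, 13} → COUNT(*)=5, SUM(stock)=135
  Tools: ids {2, 3, 8, 9, 12, 14} → COUNT(*)=6, SUM(stock)=170
  Toys: ids {5, 6, 7} → COUNT(*)=3, SUM(stock)=45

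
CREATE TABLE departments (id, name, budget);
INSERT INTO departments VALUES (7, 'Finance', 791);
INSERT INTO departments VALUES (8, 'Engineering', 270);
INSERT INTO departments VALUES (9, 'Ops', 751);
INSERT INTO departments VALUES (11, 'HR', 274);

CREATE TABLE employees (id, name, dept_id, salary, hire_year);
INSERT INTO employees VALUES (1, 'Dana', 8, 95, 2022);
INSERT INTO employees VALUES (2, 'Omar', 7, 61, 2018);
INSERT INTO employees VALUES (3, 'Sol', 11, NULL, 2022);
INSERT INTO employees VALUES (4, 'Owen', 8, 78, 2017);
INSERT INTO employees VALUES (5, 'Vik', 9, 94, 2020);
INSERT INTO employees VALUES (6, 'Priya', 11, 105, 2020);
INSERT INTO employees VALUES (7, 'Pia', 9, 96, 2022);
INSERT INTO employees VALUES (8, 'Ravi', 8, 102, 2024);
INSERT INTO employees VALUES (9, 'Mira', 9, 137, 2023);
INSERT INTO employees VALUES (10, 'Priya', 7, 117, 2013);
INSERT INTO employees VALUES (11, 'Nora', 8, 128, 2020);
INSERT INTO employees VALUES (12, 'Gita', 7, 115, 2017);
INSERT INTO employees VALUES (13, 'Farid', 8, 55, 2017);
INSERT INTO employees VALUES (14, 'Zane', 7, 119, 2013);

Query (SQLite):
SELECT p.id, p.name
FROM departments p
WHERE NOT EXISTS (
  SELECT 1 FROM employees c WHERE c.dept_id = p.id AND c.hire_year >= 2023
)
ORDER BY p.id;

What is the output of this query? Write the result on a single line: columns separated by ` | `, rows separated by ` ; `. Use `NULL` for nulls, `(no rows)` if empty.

7 | Finance ; 11 | HR

For each departments row, check whether any employees with matching dept_id has hire_year >= 2023.
Keep rows where that is false.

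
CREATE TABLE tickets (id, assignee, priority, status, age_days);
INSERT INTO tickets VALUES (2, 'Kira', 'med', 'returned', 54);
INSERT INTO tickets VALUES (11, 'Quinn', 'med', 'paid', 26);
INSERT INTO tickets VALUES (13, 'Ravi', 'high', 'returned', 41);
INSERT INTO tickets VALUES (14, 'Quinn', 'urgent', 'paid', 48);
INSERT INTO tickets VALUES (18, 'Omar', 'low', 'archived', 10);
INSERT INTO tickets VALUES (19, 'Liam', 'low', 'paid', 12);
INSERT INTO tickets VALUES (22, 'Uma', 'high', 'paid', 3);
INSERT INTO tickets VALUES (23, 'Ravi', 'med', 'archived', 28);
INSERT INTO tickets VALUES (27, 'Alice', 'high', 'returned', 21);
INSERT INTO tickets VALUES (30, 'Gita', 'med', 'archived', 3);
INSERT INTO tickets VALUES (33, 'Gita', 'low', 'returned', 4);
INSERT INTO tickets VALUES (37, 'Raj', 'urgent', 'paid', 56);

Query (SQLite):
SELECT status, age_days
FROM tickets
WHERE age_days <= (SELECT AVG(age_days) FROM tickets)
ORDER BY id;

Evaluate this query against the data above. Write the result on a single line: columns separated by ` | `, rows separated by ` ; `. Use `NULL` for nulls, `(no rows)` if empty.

Scalar subquery: AVG(age_days) over all tickets rows = 25.5.
Keep rows where age_days <= that value.

archived | 10 ; paid | 12 ; paid | 3 ; returned | 21 ; archived | 3 ; returned | 4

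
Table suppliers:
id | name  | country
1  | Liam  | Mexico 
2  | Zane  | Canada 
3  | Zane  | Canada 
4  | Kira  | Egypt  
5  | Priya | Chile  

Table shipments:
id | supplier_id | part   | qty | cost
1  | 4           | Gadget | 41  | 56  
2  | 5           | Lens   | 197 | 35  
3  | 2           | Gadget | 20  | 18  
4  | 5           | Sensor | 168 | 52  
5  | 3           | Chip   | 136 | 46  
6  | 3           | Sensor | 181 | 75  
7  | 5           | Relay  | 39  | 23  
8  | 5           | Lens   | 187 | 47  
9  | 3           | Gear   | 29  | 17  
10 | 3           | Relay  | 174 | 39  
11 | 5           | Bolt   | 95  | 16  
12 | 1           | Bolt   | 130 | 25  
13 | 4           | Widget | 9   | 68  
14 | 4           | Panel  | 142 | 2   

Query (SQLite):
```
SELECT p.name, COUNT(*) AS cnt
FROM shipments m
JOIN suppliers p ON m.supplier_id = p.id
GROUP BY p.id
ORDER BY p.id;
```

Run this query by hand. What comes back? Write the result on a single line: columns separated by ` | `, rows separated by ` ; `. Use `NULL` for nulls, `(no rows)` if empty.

Liam | 1 ; Zane | 1 ; Zane | 4 ; Kira | 3 ; Priya | 5

Join each shipments row to its suppliers via supplier_id.
Group joined rows by suppliers.id; compute COUNT(*) per group.
  1: ids {12} → COUNT(*)=1
  2: ids {3} → COUNT(*)=1
  3: ids {5, 6, 9, 10} → COUNT(*)=4
  4: ids {1, 13, 14} → COUNT(*)=3
  5: ids {2, 4, 7, 8, 11} → COUNT(*)=5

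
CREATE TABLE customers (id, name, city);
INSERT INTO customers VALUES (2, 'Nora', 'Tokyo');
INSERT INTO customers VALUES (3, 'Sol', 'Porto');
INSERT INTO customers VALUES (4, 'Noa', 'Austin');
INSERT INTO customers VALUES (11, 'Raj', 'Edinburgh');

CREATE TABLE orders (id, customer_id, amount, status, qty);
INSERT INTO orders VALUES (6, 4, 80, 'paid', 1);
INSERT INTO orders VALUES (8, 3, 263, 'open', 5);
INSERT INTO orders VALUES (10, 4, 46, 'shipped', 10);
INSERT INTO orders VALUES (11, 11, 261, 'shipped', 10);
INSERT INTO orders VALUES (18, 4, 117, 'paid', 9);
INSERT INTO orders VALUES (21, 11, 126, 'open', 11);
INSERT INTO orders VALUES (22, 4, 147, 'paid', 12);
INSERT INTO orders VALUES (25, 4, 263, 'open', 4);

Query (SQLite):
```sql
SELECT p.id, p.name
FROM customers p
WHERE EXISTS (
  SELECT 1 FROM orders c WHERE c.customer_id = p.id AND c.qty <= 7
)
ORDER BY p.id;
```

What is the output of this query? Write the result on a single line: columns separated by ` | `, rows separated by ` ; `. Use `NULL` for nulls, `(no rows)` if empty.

For each customers row, check whether any orders with matching customer_id has qty <= 7.
Keep rows where that is true.

3 | Sol ; 4 | Noa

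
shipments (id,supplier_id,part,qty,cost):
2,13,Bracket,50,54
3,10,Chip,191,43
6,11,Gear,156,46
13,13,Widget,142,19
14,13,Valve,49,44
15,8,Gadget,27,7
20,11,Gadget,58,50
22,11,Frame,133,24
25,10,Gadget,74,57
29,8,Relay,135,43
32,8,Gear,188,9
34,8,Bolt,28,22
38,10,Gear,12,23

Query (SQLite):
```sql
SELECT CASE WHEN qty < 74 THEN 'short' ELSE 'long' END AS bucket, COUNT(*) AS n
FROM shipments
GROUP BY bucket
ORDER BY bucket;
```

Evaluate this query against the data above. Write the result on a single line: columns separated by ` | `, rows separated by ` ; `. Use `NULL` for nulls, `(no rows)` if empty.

long | 7 ; short | 6

Bucket rows by qty < 74 → 'short' else 'long'; count each bucket.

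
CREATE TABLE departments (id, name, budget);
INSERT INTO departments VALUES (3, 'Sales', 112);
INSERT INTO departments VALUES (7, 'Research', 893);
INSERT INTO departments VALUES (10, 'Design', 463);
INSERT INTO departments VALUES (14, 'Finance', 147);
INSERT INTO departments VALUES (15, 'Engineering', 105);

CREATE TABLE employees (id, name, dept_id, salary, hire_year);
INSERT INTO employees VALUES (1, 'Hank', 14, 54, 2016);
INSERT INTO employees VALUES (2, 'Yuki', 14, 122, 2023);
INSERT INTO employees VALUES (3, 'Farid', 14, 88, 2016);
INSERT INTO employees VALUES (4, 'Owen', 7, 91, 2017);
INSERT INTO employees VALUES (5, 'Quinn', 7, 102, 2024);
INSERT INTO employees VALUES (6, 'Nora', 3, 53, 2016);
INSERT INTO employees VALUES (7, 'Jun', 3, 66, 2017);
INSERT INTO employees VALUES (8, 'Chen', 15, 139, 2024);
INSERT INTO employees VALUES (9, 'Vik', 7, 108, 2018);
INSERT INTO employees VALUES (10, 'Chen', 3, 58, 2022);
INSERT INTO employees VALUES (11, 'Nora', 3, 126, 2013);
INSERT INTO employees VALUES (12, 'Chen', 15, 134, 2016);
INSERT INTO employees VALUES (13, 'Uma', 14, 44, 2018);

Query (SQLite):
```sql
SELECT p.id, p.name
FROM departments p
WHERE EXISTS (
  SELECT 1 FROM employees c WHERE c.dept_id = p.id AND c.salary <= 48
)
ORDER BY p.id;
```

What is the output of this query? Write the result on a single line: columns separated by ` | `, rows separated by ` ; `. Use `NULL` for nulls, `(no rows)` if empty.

For each departments row, check whether any employees with matching dept_id has salary <= 48.
Keep rows where that is true.

14 | Finance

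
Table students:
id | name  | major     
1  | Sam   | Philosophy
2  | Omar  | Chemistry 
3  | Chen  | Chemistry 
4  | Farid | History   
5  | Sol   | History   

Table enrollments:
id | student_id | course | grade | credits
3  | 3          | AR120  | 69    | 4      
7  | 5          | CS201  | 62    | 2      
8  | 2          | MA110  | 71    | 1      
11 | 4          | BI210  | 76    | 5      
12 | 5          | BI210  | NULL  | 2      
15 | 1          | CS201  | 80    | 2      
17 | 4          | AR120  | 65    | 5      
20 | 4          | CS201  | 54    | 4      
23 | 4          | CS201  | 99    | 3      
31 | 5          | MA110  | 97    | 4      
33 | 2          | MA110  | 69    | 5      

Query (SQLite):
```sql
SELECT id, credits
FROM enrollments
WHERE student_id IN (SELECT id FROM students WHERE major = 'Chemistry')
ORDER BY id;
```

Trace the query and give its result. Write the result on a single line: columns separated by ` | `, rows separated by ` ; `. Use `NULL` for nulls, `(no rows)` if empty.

Inner query: students.id where major = 'Chemistry'.
Outer: keep enrollments rows whose student_id is in that set.
Inner query → {2, 3}

3 | 4 ; 8 | 1 ; 33 | 5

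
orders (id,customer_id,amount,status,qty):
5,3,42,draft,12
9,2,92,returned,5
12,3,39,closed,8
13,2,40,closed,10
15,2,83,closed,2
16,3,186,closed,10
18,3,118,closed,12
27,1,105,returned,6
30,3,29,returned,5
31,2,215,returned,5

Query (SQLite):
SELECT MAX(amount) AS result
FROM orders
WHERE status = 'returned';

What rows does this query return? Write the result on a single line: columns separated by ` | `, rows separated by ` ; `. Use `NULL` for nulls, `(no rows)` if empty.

Rows where status='returned' → amount values: [92, 105, 29, 215].
MAX of non-NULL values = 215.

215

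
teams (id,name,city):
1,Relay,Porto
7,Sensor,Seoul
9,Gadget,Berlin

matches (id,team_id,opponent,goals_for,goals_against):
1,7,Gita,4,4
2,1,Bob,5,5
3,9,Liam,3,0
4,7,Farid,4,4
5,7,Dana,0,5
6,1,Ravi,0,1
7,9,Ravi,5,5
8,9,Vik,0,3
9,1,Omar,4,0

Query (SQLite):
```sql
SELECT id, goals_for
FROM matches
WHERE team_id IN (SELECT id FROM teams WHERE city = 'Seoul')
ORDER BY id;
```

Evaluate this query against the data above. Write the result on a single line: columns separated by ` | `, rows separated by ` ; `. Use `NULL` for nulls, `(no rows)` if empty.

Inner query: teams.id where city = 'Seoul'.
Outer: keep matches rows whose team_id is in that set.
Inner query → {7}

1 | 4 ; 4 | 4 ; 5 | 0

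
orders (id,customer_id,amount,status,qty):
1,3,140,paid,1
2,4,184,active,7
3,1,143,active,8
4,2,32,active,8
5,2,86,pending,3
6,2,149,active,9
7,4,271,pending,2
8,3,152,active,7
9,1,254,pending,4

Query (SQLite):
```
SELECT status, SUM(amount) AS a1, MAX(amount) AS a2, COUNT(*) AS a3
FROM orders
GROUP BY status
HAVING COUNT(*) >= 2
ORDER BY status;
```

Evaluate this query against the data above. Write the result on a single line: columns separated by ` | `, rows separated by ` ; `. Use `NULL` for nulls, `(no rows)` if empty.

active | 660 | 184 | 5 ; pending | 611 | 271 | 3

Group orders by status.
Per group compute: SUM(amount), MAX(amount), COUNT(*).
HAVING: drop groups with fewer than 2 rows.
  active: ids {2, 3, 4, 6, 8} → SUM(amount)=660, MAX(amount)=184, COUNT(*)=5
  paid: ids {1} → SUM(amount)=140, MAX(amount)=140, COUNT(*)=1
  pending: ids {5, 7, 9} → SUM(amount)=611, MAX(amount)=271, COUNT(*)=3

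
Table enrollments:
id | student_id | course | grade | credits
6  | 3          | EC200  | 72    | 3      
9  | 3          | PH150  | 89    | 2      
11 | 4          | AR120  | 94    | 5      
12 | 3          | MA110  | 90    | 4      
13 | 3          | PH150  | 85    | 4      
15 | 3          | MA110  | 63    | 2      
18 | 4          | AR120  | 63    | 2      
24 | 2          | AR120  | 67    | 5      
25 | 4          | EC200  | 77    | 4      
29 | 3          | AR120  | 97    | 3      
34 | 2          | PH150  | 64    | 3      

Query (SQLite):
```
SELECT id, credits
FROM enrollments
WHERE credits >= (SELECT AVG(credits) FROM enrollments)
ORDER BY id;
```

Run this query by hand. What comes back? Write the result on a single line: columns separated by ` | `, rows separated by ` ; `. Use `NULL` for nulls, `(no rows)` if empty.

Scalar subquery: AVG(credits) over all enrollments rows = 3.363636 (≈; comparison uses full precision).
Keep rows where credits >= that value.

11 | 5 ; 12 | 4 ; 13 | 4 ; 24 | 5 ; 25 | 4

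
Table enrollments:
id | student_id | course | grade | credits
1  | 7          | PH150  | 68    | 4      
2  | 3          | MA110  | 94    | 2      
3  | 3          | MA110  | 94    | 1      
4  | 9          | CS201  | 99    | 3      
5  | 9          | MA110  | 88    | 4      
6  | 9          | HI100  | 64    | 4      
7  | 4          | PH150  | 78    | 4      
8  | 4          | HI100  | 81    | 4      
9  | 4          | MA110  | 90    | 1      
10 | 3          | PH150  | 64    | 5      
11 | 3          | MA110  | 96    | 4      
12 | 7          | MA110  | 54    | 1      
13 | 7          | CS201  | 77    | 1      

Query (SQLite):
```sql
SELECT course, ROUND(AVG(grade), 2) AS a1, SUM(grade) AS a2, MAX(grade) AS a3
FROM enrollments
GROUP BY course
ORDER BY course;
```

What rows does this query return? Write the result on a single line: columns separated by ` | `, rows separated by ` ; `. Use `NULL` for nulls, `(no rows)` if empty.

Group enrollments by course.
Per group compute: ROUND(AVG(grade), 2), SUM(grade), MAX(grade).
  CS201: ids {4, 13} → ROUND(AVG(grade), 2)=88, SUM(grade)=176, MAX(grade)=99
  HI100: ids {6, 8} → ROUND(AVG(grade), 2)=72.5, SUM(grade)=145, MAX(grade)=81
  MA110: ids {2, 3, 5, 9, 11, 12} → ROUND(AVG(grade), 2)=86, SUM(grade)=516, MAX(grade)=96
  PH150: ids {1, 7, 10} → ROUND(AVG(grade), 2)=70, SUM(grade)=210, MAX(grade)=78

CS201 | 88 | 176 | 99 ; HI100 | 72.5 | 145 | 81 ; MA110 | 86 | 516 | 96 ; PH150 | 70 | 210 | 78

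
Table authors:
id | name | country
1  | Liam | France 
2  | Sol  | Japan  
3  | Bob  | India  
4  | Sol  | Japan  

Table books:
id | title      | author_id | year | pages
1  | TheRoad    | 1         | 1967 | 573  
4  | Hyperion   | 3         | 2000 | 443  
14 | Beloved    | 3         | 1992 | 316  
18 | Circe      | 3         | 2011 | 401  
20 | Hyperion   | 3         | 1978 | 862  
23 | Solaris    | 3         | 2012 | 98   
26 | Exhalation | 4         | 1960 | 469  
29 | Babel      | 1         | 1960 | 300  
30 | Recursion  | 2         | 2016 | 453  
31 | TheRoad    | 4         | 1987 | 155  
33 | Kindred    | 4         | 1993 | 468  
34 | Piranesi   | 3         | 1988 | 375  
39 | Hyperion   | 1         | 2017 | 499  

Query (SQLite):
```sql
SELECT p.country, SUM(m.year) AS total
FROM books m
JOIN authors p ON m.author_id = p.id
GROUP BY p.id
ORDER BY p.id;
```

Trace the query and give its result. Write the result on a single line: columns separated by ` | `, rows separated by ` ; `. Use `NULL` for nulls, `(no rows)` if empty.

France | 5944 ; Japan | 2016 ; India | 11981 ; Japan | 5940

Join each books row to its authors via author_id.
Group joined rows by authors.id; compute SUM(m.year) per group.
  1: ids {1, 29, 39} → SUM(m.year)=5944
  2: ids {30} → SUM(m.year)=2016
  3: ids {4, 14, 18, 20, 23, 34} → SUM(m.year)=11981
  4: ids {26, 31, 33} → SUM(m.year)=5940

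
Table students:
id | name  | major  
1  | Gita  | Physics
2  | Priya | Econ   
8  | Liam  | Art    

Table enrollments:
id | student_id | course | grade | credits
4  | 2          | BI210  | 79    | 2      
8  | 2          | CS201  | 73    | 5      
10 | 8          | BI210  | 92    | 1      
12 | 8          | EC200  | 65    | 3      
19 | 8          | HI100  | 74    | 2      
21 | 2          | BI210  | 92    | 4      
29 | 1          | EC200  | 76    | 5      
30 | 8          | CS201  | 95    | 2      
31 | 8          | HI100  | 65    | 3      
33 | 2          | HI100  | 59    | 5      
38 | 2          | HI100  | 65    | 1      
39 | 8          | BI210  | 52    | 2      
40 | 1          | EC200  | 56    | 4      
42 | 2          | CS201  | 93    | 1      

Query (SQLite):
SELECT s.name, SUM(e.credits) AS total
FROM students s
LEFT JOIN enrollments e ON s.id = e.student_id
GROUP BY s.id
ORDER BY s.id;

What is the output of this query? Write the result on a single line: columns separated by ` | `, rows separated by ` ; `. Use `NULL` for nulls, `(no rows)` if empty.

LEFT JOIN keeps every students row; unmatched ones get NULL for enrollments columns.
Group by students.id and compute SUM(e.credits). SUM over an all-NULL group is NULL.
  1: ids {29, 40} → SUM(e.credits)=9
  2: ids {4, 8, 21, 33, 38, 42} → SUM(e.credits)=18
  8: ids {10, 12, 19, 30, 31, 39} → SUM(e.credits)=13

Gita | 9 ; Priya | 18 ; Liam | 13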